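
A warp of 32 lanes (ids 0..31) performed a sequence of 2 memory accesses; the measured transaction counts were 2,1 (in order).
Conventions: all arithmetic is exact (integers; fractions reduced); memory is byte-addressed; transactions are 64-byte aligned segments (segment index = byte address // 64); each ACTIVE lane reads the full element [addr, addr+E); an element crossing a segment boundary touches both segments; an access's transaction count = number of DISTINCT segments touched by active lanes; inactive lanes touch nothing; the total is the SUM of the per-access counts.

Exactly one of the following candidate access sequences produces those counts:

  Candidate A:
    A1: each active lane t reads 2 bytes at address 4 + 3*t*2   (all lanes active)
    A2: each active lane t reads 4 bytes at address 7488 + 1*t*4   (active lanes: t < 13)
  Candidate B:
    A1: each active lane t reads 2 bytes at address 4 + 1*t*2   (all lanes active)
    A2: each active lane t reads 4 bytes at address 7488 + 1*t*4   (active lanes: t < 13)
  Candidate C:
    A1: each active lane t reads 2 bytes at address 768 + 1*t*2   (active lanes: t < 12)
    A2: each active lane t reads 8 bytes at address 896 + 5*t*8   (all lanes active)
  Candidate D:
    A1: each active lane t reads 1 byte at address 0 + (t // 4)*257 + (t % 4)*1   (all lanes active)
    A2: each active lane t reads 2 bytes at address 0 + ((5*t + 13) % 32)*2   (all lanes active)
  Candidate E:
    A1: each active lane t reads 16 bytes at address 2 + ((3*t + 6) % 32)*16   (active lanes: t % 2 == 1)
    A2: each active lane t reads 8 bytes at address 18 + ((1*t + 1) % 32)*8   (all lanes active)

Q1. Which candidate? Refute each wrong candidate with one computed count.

A: A1 gives 3 transactions, not 2
C: A1 gives 1 transaction, not 2
D: A1 gives 8 transactions, not 2
E: A1 gives 9 transactions, not 2
B: all counts match (2,1)

Answer: B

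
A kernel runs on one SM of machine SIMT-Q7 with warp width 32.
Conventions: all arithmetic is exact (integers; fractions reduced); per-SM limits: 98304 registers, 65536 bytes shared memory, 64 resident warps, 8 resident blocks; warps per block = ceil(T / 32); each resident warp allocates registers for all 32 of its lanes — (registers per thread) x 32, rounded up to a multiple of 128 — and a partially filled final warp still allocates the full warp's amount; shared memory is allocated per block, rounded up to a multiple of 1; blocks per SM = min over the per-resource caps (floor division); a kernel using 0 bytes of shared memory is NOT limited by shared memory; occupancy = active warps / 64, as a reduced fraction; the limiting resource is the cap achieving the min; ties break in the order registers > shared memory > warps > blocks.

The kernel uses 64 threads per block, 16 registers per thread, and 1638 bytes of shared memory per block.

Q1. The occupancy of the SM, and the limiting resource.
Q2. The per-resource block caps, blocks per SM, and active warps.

Answer: occupancy 1/4, limited by blocks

registers: 96 blocks
shared memory: 40 blocks
warps: 32 blocks
blocks: 8 blocks

Answer: 8 blocks, 16 active warps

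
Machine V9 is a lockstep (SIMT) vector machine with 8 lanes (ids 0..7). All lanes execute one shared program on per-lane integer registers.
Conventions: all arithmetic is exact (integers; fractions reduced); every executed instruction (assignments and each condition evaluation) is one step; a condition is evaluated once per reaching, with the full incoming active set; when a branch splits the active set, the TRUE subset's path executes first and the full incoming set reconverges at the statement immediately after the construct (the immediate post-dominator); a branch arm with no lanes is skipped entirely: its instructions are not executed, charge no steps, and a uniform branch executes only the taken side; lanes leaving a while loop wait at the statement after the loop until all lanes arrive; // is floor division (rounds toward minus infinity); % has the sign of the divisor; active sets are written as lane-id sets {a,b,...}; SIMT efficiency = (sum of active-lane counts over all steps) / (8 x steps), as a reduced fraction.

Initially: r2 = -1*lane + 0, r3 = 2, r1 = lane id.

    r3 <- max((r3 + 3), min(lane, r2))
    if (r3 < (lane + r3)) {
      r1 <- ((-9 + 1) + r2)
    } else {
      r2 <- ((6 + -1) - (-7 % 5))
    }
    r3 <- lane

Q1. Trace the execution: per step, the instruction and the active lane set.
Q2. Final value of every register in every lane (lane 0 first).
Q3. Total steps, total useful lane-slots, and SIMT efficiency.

step 0: r3 <- max((r3 + 3), min(lane, r2)) {0,1,2,3,4,5,6,7}
step 1: eval (r3 < (lane + r3))      {0,1,2,3,4,5,6,7}
step 2: r1 <- ((-9 + 1) + r2)        {1,2,3,4,5,6,7}
step 3: r2 <- ((6 + -1) - (-7 % 5))  {0}
step 4: r3 <- lane                   {0,1,2,3,4,5,6,7}

Answer: 5 steps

r2: 2,-1,-2,-3,-4,-5,-6,-7
r3: 0,1,2,3,4,5,6,7
r1: 0,-9,-10,-11,-12,-13,-14,-15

steps = 5; useful = 32; efficiency = 32/40 = 4/5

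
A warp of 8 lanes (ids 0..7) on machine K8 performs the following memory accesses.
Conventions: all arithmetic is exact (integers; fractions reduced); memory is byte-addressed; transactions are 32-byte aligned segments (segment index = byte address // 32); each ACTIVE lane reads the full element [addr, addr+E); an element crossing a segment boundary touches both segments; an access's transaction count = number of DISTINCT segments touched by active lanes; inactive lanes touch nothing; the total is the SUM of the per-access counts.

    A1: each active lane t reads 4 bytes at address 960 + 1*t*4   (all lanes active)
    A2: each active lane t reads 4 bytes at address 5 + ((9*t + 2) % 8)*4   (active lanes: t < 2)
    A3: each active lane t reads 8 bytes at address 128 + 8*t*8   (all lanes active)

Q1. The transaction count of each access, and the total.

A1: 1 transaction
A2: 1 transaction
A3: 8 transactions

Answer: 1,1,8; total 10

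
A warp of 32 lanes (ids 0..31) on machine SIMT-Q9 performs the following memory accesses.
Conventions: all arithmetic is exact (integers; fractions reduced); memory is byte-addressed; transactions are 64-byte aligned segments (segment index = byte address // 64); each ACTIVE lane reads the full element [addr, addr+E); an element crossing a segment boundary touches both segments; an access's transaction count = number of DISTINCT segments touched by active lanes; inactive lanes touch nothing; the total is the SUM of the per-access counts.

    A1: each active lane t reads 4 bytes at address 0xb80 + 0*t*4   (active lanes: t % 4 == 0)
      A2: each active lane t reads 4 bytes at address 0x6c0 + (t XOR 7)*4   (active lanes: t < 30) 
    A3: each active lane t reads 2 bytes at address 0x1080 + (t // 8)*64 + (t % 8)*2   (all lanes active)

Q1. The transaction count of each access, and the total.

A1: 1 transaction
A2: 2 transactions
A3: 4 transactions

Answer: 1,2,4; total 7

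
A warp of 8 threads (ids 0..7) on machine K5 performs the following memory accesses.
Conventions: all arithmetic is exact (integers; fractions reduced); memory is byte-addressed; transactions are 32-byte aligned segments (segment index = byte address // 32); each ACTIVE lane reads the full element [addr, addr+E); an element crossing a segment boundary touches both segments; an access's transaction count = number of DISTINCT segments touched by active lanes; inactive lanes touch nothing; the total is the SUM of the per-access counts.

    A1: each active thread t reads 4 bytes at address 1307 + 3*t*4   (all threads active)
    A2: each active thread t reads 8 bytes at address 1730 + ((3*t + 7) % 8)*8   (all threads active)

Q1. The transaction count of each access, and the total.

A1: 4 transactions
A2: 3 transactions

Answer: 4,3; total 7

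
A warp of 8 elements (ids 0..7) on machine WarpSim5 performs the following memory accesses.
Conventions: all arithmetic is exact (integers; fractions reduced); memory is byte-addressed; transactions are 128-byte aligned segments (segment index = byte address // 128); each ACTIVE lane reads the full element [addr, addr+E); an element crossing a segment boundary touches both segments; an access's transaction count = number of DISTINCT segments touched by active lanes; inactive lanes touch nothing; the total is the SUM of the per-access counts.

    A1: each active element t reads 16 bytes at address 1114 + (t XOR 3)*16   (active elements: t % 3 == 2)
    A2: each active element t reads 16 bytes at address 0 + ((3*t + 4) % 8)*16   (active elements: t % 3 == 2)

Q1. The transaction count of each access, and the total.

A1: 2 transactions
A2: 1 transaction

Answer: 2,1; total 3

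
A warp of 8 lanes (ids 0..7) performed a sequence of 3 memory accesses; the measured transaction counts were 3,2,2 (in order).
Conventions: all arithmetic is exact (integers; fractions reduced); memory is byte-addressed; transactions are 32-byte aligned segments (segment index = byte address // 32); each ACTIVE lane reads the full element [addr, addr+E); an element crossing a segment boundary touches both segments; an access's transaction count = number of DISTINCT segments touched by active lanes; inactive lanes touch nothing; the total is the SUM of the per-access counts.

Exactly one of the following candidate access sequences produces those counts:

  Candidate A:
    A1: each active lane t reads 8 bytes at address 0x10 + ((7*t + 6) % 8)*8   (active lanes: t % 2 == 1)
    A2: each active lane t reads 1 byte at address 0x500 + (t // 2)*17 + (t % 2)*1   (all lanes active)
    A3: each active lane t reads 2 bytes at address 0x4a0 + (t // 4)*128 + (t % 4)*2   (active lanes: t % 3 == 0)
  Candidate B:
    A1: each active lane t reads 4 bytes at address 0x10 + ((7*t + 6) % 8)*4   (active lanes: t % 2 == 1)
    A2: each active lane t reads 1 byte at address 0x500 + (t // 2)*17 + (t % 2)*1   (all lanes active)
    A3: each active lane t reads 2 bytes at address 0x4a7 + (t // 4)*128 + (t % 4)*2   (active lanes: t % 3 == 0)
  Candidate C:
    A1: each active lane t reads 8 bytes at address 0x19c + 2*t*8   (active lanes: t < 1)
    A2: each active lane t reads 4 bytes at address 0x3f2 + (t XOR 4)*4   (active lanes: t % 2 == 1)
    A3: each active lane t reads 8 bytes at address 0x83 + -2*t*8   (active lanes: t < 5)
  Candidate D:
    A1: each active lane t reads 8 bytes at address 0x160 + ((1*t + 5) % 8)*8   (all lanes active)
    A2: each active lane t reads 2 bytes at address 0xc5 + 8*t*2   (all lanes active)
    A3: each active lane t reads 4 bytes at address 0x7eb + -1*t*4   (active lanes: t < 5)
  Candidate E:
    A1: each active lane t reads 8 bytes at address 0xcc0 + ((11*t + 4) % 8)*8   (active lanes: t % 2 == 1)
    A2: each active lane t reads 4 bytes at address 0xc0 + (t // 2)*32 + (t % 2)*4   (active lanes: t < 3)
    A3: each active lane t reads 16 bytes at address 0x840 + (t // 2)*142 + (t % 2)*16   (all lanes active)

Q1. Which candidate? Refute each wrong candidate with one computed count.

B: A1 gives 2 transactions, not 3
C: A1 gives 2 transactions, not 3
D: A1 gives 2 transactions, not 3
E: A1 gives 2 transactions, not 3
A: all counts match (3,2,2)

Answer: A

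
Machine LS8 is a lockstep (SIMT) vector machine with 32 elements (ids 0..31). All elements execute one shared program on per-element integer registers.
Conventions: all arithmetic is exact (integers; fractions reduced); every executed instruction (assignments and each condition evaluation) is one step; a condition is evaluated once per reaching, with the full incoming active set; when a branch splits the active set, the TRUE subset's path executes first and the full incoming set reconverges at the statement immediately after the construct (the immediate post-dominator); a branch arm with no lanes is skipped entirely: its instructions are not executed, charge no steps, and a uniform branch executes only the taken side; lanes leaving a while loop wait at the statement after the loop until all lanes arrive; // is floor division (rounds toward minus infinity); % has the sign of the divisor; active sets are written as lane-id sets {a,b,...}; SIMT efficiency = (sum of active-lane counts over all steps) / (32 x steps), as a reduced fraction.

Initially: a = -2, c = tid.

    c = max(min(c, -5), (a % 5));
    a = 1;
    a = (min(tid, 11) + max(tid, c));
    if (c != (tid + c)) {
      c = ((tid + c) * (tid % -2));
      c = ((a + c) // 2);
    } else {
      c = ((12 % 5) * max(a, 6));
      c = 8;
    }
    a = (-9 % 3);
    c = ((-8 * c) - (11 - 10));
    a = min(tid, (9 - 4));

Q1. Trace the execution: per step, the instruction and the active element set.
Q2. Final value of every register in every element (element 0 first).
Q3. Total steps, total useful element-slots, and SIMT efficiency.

step 0: c <- max(min(c, -5), (a % 5)) {0,1,2,3,4,5,6,7,8,9,10,11,12,13,14,15,16,17,18,19,20,21,22,23,24,25,26,27,28,29,30,31}
step 1: a <- 1                       {0,1,2,3,4,5,6,7,8,9,10,11,12,13,14,15,16,17,18,19,20,21,22,23,24,25,26,27,28,29,30,31}
step 2: a <- (min(tid, 11) + max(tid, c)) {0,1,2,3,4,5,6,7,8,9,10,11,12,13,14,15,16,17,18,19,20,21,22,23,24,25,26,27,28,29,30,31}
step 3: eval (c != (tid + c))        {0,1,2,3,4,5,6,7,8,9,10,11,12,13,14,15,16,17,18,19,20,21,22,23,24,25,26,27,28,29,30,31}
step 4: c <- ((tid + c) * (tid % -2)) {1,2,3,4,5,6,7,8,9,10,11,12,13,14,15,16,17,18,19,20,21,22,23,24,25,26,27,28,29,30,31}
step 5: c <- ((a + c) // 2)          {1,2,3,4,5,6,7,8,9,10,11,12,13,14,15,16,17,18,19,20,21,22,23,24,25,26,27,28,29,30,31}
step 6: c <- ((12 % 5) * max(a, 6))  {0}
step 7: c <- 8                       {0}
step 8: a <- (-9 % 3)                {0,1,2,3,4,5,6,7,8,9,10,11,12,13,14,15,16,17,18,19,20,21,22,23,24,25,26,27,28,29,30,31}
step 9: c <- ((-8 * c) - (11 - 10))  {0,1,2,3,4,5,6,7,8,9,10,11,12,13,14,15,16,17,18,19,20,21,22,23,24,25,26,27,28,29,30,31}
step 10: a <- min(tid, (9 - 4))       {0,1,2,3,4,5,6,7,8,9,10,11,12,13,14,15,16,17,18,19,20,21,22,23,24,25,26,27,28,29,30,31}

Answer: 11 steps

a: 0,1,2,3,4,5,5,5,5,5,5,5,5,5,5,5,5,5,5,5,5,5,5,5,5,5,5,5,5,5,5,5
c: -65,-1,-17,-1,-33,-9,-49,-17,-65,-25,-81,-33,-89,-33,-97,-33,-105,-33,-113,-33,-121,-33,-129,-33,-137,-33,-145,-33,-153,-33,-161,-33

steps = 11; useful = 288; efficiency = 288/352 = 9/11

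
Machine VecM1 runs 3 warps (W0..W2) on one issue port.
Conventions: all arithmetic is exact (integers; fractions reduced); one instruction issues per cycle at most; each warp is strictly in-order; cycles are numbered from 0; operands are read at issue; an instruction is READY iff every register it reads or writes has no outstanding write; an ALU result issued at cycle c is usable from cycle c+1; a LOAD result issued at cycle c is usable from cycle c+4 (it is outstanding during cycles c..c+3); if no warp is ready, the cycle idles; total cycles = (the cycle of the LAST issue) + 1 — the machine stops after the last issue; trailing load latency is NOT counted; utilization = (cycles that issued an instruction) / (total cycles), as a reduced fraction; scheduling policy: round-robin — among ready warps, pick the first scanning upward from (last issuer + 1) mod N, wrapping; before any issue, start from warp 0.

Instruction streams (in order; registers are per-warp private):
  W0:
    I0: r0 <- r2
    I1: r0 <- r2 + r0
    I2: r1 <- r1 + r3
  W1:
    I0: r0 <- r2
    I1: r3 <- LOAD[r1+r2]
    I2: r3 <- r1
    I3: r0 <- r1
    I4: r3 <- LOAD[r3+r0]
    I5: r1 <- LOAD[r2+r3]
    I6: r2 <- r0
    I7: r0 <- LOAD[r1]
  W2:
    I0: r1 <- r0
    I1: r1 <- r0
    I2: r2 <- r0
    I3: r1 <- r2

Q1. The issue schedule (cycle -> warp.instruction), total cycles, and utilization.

cycle 0: W0.I0
cycle 1: W1.I0
cycle 2: W2.I0
cycle 3: W0.I1
cycle 4: W1.I1
cycle 5: W2.I1
cycle 6: W0.I2
cycle 7: W2.I2
cycle 8: W1.I2
cycle 9: W2.I3
cycle 10: W1.I3
cycle 11: W1.I4
cycle 12: idle
cycle 13: idle
cycle 14: idle
cycle 15: W1.I5
cycle 16: W1.I6
cycle 17: idle
cycle 18: idle
cycle 19: W1.I7

Answer: 20 cycles, utilization 3/4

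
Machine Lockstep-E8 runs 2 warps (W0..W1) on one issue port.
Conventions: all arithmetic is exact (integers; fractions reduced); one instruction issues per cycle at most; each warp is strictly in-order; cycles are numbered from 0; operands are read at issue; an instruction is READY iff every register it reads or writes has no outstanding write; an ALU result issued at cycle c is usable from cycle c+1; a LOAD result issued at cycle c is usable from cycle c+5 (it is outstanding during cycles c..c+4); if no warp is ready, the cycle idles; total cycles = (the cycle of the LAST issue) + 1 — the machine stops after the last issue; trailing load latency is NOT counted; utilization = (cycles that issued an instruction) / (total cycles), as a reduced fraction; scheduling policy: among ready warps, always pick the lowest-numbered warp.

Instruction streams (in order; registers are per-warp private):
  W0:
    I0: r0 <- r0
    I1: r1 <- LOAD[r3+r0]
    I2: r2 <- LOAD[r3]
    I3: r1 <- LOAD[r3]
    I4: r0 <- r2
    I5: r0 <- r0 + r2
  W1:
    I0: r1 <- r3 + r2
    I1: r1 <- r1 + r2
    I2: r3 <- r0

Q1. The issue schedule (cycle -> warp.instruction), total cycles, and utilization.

cycle 0: W0.I0
cycle 1: W0.I1
cycle 2: W0.I2
cycle 3: W1.I0
cycle 4: W1.I1
cycle 5: W1.I2
cycle 6: W0.I3
cycle 7: W0.I4
cycle 8: W0.I5

Answer: 9 cycles, utilization 1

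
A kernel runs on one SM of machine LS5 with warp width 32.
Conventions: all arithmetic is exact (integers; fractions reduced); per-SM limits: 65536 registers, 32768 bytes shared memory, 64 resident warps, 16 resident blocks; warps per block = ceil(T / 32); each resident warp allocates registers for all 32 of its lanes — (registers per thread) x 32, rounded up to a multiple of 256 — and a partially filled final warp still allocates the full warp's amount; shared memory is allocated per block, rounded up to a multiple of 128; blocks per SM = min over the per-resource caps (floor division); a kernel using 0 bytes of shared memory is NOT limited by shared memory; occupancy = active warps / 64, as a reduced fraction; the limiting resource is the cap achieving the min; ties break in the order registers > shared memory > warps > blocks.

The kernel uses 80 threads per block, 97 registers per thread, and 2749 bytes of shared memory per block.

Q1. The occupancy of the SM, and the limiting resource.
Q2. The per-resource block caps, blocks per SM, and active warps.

Answer: occupancy 9/32, limited by registers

registers: 6 blocks
shared memory: 11 blocks
warps: 21 blocks
blocks: 16 blocks

Answer: 6 blocks, 18 active warps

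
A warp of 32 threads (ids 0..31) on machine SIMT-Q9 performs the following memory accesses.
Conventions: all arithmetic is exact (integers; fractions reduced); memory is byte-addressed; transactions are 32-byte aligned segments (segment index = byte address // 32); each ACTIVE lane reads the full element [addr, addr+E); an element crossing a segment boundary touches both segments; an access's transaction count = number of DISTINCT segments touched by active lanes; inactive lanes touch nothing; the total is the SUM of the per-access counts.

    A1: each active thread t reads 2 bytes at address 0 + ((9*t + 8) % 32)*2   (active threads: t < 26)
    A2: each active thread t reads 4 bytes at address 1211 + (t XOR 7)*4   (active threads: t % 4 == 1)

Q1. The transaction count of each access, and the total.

A1: 2 transactions
A2: 4 transactions

Answer: 2,4; total 6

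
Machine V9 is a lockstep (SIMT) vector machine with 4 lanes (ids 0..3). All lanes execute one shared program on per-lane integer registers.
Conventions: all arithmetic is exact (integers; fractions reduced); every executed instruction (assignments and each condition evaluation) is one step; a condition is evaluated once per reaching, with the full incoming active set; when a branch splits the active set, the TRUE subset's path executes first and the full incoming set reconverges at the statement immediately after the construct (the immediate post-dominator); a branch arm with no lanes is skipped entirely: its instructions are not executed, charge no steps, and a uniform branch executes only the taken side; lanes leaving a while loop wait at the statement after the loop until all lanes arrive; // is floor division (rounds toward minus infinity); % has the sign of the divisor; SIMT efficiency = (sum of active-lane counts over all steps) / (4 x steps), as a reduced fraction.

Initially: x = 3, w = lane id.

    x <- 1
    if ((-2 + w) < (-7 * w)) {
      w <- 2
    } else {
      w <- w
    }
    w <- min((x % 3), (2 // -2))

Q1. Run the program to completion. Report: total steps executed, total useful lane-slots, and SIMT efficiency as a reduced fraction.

Answer: 5 steps, 16 useful, 4/5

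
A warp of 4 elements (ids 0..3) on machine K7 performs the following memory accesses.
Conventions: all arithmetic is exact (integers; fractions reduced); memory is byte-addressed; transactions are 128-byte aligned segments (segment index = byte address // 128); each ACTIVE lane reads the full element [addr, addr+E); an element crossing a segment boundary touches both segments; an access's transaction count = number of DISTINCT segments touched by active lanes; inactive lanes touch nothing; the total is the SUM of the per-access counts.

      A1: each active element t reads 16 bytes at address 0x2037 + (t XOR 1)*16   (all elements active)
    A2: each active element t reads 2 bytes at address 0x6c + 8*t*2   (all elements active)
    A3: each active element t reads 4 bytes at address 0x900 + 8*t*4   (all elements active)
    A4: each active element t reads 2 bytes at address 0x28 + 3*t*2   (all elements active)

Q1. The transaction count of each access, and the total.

A1: 1 transaction
A2: 2 transactions
A3: 1 transaction
A4: 1 transaction

Answer: 1,2,1,1; total 5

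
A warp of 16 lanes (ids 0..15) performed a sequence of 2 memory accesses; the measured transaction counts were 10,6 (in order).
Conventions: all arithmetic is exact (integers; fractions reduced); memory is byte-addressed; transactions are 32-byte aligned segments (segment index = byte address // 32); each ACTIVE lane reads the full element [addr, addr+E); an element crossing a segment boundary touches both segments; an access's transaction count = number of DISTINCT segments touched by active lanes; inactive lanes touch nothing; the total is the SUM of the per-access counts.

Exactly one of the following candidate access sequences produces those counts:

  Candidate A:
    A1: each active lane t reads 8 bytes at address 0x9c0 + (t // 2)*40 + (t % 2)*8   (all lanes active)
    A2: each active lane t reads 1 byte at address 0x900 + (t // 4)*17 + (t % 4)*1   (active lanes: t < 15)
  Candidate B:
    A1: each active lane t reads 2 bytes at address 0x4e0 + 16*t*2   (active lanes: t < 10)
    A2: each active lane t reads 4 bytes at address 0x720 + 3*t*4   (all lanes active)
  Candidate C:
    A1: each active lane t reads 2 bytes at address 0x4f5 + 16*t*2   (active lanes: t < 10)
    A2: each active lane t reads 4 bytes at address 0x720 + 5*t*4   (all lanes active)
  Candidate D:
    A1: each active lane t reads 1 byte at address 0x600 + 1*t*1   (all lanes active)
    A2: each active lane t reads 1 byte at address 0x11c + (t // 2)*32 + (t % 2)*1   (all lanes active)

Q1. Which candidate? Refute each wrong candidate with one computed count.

A: A2 gives 2 transactions, not 6
C: A2 gives 10 transactions, not 6
D: A1 gives 1 transaction, not 10
B: all counts match (10,6)

Answer: B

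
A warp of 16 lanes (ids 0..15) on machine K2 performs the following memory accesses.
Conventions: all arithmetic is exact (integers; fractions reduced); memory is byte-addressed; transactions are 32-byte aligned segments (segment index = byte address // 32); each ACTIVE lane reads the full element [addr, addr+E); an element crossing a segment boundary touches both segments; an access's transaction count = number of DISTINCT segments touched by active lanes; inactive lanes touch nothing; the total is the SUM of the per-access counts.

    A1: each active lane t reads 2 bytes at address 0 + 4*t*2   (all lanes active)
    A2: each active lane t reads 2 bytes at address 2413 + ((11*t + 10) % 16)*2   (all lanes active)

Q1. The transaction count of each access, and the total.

A1: 4 transactions
A2: 2 transactions

Answer: 4,2; total 6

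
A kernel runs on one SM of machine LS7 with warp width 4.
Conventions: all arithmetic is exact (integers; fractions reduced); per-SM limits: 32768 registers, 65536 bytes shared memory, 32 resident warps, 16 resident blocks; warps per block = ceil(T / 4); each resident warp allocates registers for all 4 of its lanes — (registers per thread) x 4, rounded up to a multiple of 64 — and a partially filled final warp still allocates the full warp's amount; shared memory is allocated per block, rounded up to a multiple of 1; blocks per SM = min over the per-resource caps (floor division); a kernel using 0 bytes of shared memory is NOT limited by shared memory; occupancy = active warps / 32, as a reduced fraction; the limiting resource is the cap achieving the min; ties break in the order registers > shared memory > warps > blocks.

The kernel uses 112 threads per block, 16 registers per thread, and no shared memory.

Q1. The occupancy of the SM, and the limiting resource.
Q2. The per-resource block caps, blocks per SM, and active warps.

Answer: occupancy 7/8, limited by warps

registers: 18 blocks
shared memory: no limit (kernel uses none)
warps: 1 block
blocks: 16 blocks

Answer: 1 block, 28 active warps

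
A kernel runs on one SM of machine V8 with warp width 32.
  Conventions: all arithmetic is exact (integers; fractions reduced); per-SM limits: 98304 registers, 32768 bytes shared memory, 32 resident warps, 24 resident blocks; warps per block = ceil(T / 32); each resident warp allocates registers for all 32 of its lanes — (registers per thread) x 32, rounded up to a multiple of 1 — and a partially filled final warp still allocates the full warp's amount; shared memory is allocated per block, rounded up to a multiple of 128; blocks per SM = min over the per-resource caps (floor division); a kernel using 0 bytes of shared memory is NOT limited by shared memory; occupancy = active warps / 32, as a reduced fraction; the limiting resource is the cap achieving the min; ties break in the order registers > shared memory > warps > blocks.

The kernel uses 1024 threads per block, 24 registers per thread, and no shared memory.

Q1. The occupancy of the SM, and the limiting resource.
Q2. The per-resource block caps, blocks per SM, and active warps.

Answer: occupancy 1, limited by warps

registers: 4 blocks
shared memory: no limit (kernel uses none)
warps: 1 block
blocks: 24 blocks

Answer: 1 block, 32 active warps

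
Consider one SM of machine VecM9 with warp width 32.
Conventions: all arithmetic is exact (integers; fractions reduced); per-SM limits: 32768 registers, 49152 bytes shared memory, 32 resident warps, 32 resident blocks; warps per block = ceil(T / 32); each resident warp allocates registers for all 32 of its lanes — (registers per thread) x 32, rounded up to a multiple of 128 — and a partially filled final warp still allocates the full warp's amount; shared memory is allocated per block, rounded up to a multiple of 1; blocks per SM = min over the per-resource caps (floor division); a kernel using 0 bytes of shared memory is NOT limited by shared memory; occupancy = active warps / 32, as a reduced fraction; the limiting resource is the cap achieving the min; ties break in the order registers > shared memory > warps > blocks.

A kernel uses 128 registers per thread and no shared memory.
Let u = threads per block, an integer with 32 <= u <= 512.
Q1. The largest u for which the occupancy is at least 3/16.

Answer: u = 256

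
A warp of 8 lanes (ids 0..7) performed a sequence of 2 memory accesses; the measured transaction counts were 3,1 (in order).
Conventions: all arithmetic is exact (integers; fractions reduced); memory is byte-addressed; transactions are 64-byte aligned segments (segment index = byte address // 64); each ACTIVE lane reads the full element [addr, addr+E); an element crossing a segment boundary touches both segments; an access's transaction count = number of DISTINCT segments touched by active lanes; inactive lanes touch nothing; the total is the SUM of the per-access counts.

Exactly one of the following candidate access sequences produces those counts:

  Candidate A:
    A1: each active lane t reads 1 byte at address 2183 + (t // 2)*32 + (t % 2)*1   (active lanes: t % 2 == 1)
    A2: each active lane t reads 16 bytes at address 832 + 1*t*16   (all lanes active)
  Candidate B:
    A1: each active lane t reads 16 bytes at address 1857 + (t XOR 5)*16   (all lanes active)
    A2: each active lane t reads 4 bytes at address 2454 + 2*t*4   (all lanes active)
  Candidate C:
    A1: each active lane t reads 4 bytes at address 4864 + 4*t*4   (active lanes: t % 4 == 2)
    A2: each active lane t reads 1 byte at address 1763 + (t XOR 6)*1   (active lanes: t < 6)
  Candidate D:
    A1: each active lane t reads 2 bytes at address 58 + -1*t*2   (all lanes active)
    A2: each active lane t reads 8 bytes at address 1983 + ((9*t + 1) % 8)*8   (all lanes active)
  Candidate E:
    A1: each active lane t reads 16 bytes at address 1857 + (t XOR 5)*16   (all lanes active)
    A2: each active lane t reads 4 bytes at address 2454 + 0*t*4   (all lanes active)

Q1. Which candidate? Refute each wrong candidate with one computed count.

A: A1 gives 2 transactions, not 3
B: A2 gives 2 transactions, not 1
C: A1 gives 2 transactions, not 3
D: A1 gives 1 transaction, not 3
E: all counts match (3,1)

Answer: E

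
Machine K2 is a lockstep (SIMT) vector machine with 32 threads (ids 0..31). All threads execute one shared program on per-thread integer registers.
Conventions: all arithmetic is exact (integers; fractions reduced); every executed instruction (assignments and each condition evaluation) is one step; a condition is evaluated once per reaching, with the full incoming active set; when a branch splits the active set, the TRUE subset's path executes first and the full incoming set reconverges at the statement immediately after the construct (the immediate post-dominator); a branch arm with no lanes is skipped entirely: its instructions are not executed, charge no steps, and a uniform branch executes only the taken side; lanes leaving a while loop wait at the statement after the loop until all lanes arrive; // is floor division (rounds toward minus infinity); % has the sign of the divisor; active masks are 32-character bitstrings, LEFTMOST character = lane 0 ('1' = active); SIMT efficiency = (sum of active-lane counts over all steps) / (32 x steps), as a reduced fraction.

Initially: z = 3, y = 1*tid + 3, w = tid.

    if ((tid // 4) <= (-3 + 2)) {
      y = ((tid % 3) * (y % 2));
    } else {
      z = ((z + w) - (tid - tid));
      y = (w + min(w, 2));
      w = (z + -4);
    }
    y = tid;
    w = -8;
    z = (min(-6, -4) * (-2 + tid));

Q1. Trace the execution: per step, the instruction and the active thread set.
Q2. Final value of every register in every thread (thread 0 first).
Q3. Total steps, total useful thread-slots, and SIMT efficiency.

step 0: eval ((tid // 4) <= (-3 + 2)) 11111111111111111111111111111111
step 1: z <- ((z + w) - (tid - tid)) 11111111111111111111111111111111
step 2: y <- (w + min(w, 2))         11111111111111111111111111111111
step 3: w <- (z + -4)                11111111111111111111111111111111
step 4: y <- tid                     11111111111111111111111111111111
step 5: w <- -8                      11111111111111111111111111111111
step 6: z <- (min(-6, -4) * (-2 + tid)) 11111111111111111111111111111111

Answer: 7 steps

z: 12,6,0,-6,-12,-18,-24,-30,-36,-42,-48,-54,-60,-66,-72,-78,-84,-90,-96,-102,-108,-114,-120,-126,-132,-138,-144,-150,-156,-162,-168,-174
y: 0,1,2,3,4,5,6,7,8,9,10,11,12,13,14,15,16,17,18,19,20,21,22,23,24,25,26,27,28,29,30,31
w: -8,-8,-8,-8,-8,-8,-8,-8,-8,-8,-8,-8,-8,-8,-8,-8,-8,-8,-8,-8,-8,-8,-8,-8,-8,-8,-8,-8,-8,-8,-8,-8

steps = 7; useful = 224; efficiency = 224/224 = 1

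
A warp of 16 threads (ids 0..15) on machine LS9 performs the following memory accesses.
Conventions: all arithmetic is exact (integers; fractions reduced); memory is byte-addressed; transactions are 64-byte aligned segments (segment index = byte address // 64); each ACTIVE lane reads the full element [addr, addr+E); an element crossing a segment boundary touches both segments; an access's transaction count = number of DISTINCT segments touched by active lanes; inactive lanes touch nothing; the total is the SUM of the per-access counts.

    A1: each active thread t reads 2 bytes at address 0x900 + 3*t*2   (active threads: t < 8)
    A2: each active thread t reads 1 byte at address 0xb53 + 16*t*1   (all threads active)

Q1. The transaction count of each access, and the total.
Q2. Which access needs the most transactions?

A1: 1 transaction
A2: 5 transactions

Answer: 1,5; total 6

Answer: A2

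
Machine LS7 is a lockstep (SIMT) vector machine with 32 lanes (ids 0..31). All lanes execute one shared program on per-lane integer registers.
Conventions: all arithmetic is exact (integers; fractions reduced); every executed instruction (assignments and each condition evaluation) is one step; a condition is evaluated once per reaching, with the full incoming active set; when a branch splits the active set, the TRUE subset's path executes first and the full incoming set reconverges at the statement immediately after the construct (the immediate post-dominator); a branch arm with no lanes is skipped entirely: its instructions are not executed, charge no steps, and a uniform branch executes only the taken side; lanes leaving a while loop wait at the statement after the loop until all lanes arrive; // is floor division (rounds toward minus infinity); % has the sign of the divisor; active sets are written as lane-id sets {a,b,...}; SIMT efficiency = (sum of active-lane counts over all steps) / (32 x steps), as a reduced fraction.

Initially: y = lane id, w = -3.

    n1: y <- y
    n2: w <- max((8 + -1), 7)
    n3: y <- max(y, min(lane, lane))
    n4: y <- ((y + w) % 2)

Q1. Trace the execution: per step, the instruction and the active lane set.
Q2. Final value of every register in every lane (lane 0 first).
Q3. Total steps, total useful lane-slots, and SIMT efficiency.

step 0: y <- y                       {0,1,2,3,4,5,6,7,8,9,10,11,12,13,14,15,16,17,18,19,20,21,22,23,24,25,26,27,28,29,30,31}
step 1: w <- max((8 + -1), 7)        {0,1,2,3,4,5,6,7,8,9,10,11,12,13,14,15,16,17,18,19,20,21,22,23,24,25,26,27,28,29,30,31}
step 2: y <- max(y, min(lane, lane)) {0,1,2,3,4,5,6,7,8,9,10,11,12,13,14,15,16,17,18,19,20,21,22,23,24,25,26,27,28,29,30,31}
step 3: y <- ((y + w) % 2)           {0,1,2,3,4,5,6,7,8,9,10,11,12,13,14,15,16,17,18,19,20,21,22,23,24,25,26,27,28,29,30,31}

Answer: 4 steps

y: 1,0,1,0,1,0,1,0,1,0,1,0,1,0,1,0,1,0,1,0,1,0,1,0,1,0,1,0,1,0,1,0
w: 7,7,7,7,7,7,7,7,7,7,7,7,7,7,7,7,7,7,7,7,7,7,7,7,7,7,7,7,7,7,7,7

steps = 4; useful = 128; efficiency = 128/128 = 1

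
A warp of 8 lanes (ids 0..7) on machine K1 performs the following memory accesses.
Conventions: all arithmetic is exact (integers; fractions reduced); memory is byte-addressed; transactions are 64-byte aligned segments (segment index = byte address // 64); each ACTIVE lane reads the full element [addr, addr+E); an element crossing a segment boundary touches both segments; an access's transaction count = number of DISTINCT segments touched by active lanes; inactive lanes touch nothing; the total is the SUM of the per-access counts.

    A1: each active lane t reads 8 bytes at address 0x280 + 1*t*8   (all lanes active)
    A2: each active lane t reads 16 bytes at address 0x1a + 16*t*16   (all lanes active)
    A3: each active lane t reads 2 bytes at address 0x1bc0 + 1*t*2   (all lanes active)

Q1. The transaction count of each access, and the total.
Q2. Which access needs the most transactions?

A1: 1 transaction
A2: 8 transactions
A3: 1 transaction

Answer: 1,8,1; total 10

Answer: A2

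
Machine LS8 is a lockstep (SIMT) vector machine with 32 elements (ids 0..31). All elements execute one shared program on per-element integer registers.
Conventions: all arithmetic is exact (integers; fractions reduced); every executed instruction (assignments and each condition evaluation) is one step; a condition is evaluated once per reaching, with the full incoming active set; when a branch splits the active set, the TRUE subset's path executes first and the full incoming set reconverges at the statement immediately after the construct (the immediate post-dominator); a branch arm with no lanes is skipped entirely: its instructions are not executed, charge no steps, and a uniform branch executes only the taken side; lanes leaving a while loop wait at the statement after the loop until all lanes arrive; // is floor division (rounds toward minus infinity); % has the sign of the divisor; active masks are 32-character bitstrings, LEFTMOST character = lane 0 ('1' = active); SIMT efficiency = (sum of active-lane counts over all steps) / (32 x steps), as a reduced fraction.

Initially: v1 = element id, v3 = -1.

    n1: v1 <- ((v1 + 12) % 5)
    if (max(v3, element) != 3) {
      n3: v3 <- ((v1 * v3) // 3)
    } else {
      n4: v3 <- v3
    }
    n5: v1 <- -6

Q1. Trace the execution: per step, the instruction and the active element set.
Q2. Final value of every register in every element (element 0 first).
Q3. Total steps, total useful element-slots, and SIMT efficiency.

step 0: v1 <- ((v1 + 12) % 5)        11111111111111111111111111111111
step 1: eval (max(v3, element) != 3) 11111111111111111111111111111111
step 2: v3 <- ((v1 * v3) // 3)       11101111111111111111111111111111
step 3: v3 <- v3                     00010000000000000000000000000000
step 4: v1 <- -6                     11111111111111111111111111111111

Answer: 5 steps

v1: -6,-6,-6,-6,-6,-6,-6,-6,-6,-6,-6,-6,-6,-6,-6,-6,-6,-6,-6,-6,-6,-6,-6,-6,-6,-6,-6,-6,-6,-6,-6,-6
v3: -1,-1,-2,-1,-1,-1,-1,-2,0,-1,-1,-1,-2,0,-1,-1,-1,-2,0,-1,-1,-1,-2,0,-1,-1,-1,-2,0,-1,-1,-1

steps = 5; useful = 128; efficiency = 128/160 = 4/5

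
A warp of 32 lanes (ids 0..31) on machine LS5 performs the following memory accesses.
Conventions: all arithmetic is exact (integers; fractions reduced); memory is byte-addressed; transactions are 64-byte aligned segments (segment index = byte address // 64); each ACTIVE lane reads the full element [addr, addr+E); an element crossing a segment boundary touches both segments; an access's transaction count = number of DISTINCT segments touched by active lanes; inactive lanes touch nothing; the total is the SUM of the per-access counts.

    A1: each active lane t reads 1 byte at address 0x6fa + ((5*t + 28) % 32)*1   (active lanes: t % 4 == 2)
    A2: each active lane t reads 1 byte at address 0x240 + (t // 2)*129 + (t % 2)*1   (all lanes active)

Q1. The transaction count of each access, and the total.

A1: 2 transactions
A2: 16 transactions

Answer: 2,16; total 18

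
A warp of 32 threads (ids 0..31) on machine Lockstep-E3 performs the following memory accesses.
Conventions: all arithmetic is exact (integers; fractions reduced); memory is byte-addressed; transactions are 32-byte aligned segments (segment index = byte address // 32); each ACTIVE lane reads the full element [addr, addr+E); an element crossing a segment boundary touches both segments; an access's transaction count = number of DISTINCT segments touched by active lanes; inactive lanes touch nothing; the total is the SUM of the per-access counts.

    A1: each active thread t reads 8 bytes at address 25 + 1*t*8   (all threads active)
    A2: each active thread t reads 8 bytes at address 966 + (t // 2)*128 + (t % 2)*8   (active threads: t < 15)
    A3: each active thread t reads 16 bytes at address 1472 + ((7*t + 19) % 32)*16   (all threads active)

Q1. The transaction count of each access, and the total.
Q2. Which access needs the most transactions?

A1: 9 transactions
A2: 8 transactions
A3: 16 transactions

Answer: 9,8,16; total 33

Answer: A3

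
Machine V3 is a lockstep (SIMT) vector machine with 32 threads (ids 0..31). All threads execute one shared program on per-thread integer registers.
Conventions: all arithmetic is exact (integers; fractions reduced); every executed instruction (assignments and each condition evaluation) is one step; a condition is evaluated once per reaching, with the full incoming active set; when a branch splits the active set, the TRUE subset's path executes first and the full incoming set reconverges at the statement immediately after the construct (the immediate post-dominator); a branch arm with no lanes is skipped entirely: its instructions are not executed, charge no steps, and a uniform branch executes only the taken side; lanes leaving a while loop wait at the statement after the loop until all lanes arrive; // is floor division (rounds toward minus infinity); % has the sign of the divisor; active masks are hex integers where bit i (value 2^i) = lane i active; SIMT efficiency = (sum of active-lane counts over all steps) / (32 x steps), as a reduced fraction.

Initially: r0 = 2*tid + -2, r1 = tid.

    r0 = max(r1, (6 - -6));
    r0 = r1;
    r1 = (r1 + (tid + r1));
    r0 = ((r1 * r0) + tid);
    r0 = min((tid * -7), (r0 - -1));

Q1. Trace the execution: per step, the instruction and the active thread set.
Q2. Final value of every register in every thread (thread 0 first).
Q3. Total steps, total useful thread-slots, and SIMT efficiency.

step 0: r0 <- max(r1, (6 - -6))      0xffffffff
step 1: r0 <- r1                     0xffffffff
step 2: r1 <- (r1 + (tid + r1))      0xffffffff
step 3: r0 <- ((r1 * r0) + tid)      0xffffffff
step 4: r0 <- min((tid * -7), (r0 - -1)) 0xffffffff

Answer: 5 steps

r0: 0,-7,-14,-21,-28,-35,-42,-49,-56,-63,-70,-77,-84,-91,-98,-105,-112,-119,-126,-133,-140,-147,-154,-161,-168,-175,-182,-189,-196,-203,-210,-217
r1: 0,3,6,9,12,15,18,21,24,27,30,33,36,39,42,45,48,51,54,57,60,63,66,69,72,75,78,81,84,87,90,93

steps = 5; useful = 160; efficiency = 160/160 = 1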